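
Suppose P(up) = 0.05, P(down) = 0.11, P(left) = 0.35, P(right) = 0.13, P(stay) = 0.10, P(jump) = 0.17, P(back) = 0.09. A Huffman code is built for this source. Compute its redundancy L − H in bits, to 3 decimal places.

0.061 bits

Entropy H = −Σ p log₂ p ≈ 2.5586 bits.
Huffman merges: 1/20+9/100→7/50; 1/10+11/100→21/100; 13/100+7/50→27/100; 17/100+21/100→19/50; 27/100+7/20→31/50; 19/50+31/50→1. L = 131/50 ≈ 2.6200.
L − H = 2.6200 − 2.5586 = 0.061 bits.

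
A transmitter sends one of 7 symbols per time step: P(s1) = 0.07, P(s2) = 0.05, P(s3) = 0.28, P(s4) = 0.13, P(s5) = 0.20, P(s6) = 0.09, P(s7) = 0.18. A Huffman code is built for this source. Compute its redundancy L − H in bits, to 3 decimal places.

Entropy H = −Σ p log₂ p ≈ 2.6039 bits.
Huffman merges: 1/20+7/100→3/25; 9/100+3/25→21/100; 13/100+9/50→31/100; 1/5+21/100→41/100; 7/25+31/100→59/100; 41/100+59/100→1. L = 66/25 ≈ 2.6400.
L − H = 2.6400 − 2.6039 = 0.036 bits.

0.036 bits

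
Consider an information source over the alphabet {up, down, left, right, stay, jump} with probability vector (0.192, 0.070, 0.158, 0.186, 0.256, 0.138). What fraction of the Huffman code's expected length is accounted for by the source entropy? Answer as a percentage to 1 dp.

97.8%

Entropy H = −Σ p log₂ p ≈ 2.4952 bits.
Huffman merges: 7/100+69/500→26/125; 79/500+93/500→43/125; 24/125+26/125→2/5; 32/125+43/125→3/5; 2/5+3/5→1. L = 319/125 ≈ 2.5520.
Efficiency = H/L = 2.4952/2.5520 = 97.8%.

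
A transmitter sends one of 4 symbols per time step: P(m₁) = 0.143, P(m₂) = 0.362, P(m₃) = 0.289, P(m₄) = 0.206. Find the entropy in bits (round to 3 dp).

H = −Σ pᵢ log₂ pᵢ.
−0.143·log₂(0.143) = 0.4012
−0.362·log₂(0.362) = 0.5307
−0.289·log₂(0.289) = 0.5176
−0.206·log₂(0.206) = 0.4695
Sum ≈ 1.9190 → 1.919 bits.

1.919 bits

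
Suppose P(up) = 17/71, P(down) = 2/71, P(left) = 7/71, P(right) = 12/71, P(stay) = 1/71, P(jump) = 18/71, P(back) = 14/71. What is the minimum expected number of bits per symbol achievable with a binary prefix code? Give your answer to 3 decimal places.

2.493 bits/symbol

Repeatedly combine the two least-probable nodes; the expected code length is the sum of the merged weights.
merge 1/71 + 2/71 → 3/71
merge 3/71 + 7/71 → 10/71
merge 10/71 + 12/71 → 22/71
merge 14/71 + 17/71 → 31/71
merge 18/71 + 22/71 → 40/71
merge 31/71 + 40/71 → 1
L = 3/71 + 10/71 + 22/71 + 31/71 + 40/71 + 1 = 177/71 ≈ 2.493 bits/symbol.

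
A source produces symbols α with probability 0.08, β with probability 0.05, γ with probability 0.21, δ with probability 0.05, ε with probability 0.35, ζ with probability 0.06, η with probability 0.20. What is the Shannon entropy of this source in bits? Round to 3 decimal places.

H = −Σ pᵢ log₂ pᵢ.
−0.08·log₂(0.08) = 0.2915
−0.05·log₂(0.05) = 0.2161
−0.21·log₂(0.21) = 0.4728
−0.05·log₂(0.05) = 0.2161
−0.35·log₂(0.35) = 0.5301
−0.06·log₂(0.06) = 0.2435
−0.20·log₂(0.20) = 0.4644
Sum ≈ 2.4345 → 2.435 bits.

2.435 bits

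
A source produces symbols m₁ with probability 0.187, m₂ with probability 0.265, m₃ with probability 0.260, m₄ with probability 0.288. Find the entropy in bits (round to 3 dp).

1.983 bits

H = −Σ pᵢ log₂ pᵢ.
−0.187·log₂(0.187) = 0.4523
−0.265·log₂(0.265) = 0.5077
−0.260·log₂(0.260) = 0.5053
−0.288·log₂(0.288) = 0.5172
Sum ≈ 1.9826 → 1.983 bits.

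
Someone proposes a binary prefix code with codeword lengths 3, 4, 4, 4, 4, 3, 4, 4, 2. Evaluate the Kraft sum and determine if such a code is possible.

With common denominator 2^4 = 16: Σ 2^(−ℓᵢ) = 2/16 + 1/16 + 1/16 + 1/16 + 1/16 + 2/16 + 1/16 + 1/16 + 4/16 = 14/16 = 0.875.
Kraft's inequality requires Σ ≤ 1; here Σ = 0.875 ≤ 1, so such a prefix code exists.

0.875; yes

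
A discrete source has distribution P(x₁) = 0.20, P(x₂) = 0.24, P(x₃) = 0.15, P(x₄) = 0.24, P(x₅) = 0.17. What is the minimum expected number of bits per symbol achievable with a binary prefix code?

2.32 bits/symbol

Repeatedly combine the two least-probable nodes; the expected code length is the sum of the merged weights.
merge 3/20 + 17/100 → 8/25
merge 1/5 + 6/25 → 11/25
merge 6/25 + 8/25 → 14/25
merge 11/25 + 14/25 → 1
L = 8/25 + 11/25 + 14/25 + 1 = 58/25 = 2.32 bits/symbol.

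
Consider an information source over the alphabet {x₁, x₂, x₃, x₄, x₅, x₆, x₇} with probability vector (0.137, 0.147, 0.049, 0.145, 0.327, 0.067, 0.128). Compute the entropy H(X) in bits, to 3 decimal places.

2.585 bits

H = −Σ pᵢ log₂ pᵢ.
−0.137·log₂(0.137) = 0.3929
−0.147·log₂(0.147) = 0.4066
−0.049·log₂(0.049) = 0.2132
−0.145·log₂(0.145) = 0.4040
−0.327·log₂(0.327) = 0.5273
−0.067·log₂(0.067) = 0.2613
−0.128·log₂(0.128) = 0.3796
Sum ≈ 2.5849 → 2.585 bits.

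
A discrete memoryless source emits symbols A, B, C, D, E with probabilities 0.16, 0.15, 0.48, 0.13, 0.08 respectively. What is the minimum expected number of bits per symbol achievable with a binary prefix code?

2.04 bits/symbol

Repeatedly combine the two least-probable nodes; the expected code length is the sum of the merged weights.
merge 2/25 + 13/100 → 21/100
merge 3/20 + 4/25 → 31/100
merge 21/100 + 31/100 → 13/25
merge 12/25 + 13/25 → 1
L = 21/100 + 31/100 + 13/25 + 1 = 51/25 = 2.04 bits/symbol.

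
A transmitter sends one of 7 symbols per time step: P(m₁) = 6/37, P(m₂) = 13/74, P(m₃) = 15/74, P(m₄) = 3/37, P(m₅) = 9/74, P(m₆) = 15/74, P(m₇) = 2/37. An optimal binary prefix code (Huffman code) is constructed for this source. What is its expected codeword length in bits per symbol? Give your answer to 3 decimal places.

Repeatedly combine the two least-probable nodes; the expected code length is the sum of the merged weights.
merge 2/37 + 3/37 → 5/37
merge 9/74 + 5/37 → 19/74
merge 6/37 + 13/74 → 25/74
merge 15/74 + 15/74 → 15/37
merge 19/74 + 25/74 → 22/37
merge 15/37 + 22/37 → 1
L = 5/37 + 19/74 + 25/74 + 15/37 + 22/37 + 1 = 101/37 ≈ 2.730 bits/symbol.

2.730 bits/symbol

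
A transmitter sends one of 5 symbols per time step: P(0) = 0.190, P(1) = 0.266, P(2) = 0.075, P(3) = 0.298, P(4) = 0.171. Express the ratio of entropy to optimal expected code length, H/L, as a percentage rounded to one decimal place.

Entropy H = −Σ p log₂ p ≈ 2.1999 bits.
Huffman merges: 3/40+171/1000→123/500; 19/100+123/500→109/250; 133/500+149/500→141/250; 109/250+141/250→1. L = 1123/500 ≈ 2.2460.
Efficiency = H/L = 2.1999/2.2460 = 97.9%.

97.9%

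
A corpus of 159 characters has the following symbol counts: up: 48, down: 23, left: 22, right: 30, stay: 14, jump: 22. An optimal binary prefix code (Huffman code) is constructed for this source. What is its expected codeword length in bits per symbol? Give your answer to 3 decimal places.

2.509 bits/symbol

Probabilities are the counts divided by 159.
Repeatedly combine the two least-probable nodes; the expected code length is the sum of the merged weights.
merge 14/159 + 22/159 → 12/53
merge 22/159 + 23/159 → 15/53
merge 10/53 + 12/53 → 22/53
merge 15/53 + 16/53 → 31/53
merge 22/53 + 31/53 → 1
L = 12/53 + 15/53 + 22/53 + 31/53 + 1 = 133/53 ≈ 2.509 bits/symbol.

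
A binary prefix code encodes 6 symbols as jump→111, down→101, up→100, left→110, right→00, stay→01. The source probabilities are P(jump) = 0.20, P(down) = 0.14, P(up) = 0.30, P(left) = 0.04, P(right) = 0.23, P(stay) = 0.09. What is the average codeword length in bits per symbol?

2.68 bits/symbol

L̄ = Σ pᵢ·ℓᵢ = 0.20·3 + 0.14·3 + 0.30·3 + 0.04·3 + 0.23·2 + 0.09·2 = 2.68 bits/symbol.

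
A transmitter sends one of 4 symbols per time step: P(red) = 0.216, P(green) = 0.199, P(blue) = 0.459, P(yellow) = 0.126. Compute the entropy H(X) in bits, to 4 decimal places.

H = −Σ pᵢ log₂ pᵢ.
−0.216·log₂(0.216) = 0.4776
−0.199·log₂(0.199) = 0.4635
−0.459·log₂(0.459) = 0.5157
−0.126·log₂(0.126) = 0.3766
Sum ≈ 1.8333 → 1.8333 bits.

1.8333 bits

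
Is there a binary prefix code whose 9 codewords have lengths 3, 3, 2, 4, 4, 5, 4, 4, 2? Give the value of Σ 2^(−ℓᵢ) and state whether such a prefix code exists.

1.03125; no

With common denominator 2^5 = 32: Σ 2^(−ℓᵢ) = 4/32 + 4/32 + 8/32 + 2/32 + 2/32 + 1/32 + 2/32 + 2/32 + 8/32 = 33/32 = 1.03125.
Kraft's inequality requires Σ ≤ 1; here Σ = 1.03125 > 1, so no such prefix code exists.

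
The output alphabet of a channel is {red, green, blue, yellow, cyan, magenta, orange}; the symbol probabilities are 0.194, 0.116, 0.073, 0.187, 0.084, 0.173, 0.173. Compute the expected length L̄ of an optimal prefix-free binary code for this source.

Repeatedly combine the two least-probable nodes; the expected code length is the sum of the merged weights.
merge 73/1000 + 21/250 → 157/1000
merge 29/250 + 157/1000 → 273/1000
merge 173/1000 + 173/1000 → 173/500
merge 187/1000 + 97/500 → 381/1000
merge 273/1000 + 173/500 → 619/1000
merge 381/1000 + 619/1000 → 1
L = 157/1000 + 273/1000 + 173/500 + 381/1000 + 619/1000 + 1 = 347/125 = 2.776 bits/symbol.

2.776 bits/symbol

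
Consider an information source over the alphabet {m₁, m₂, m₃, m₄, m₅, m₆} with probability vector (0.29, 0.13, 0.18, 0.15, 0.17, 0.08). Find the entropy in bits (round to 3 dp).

H = −Σ pᵢ log₂ pᵢ.
−0.29·log₂(0.29) = 0.5179
−0.13·log₂(0.13) = 0.3826
−0.18·log₂(0.18) = 0.4453
−0.15·log₂(0.15) = 0.4105
−0.17·log₂(0.17) = 0.4346
−0.08·log₂(0.08) = 0.2915
Sum ≈ 2.4825 → 2.482 bits.

2.482 bits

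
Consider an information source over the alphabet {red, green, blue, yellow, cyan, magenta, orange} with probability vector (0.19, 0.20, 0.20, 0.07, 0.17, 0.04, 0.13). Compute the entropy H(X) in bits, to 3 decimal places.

H = −Σ pᵢ log₂ pᵢ.
−0.19·log₂(0.19) = 0.4552
−0.20·log₂(0.20) = 0.4644
−0.20·log₂(0.20) = 0.4644
−0.07·log₂(0.07) = 0.2686
−0.17·log₂(0.17) = 0.4346
−0.04·log₂(0.04) = 0.1858
−0.13·log₂(0.13) = 0.3826
Sum ≈ 2.6555 → 2.656 bits.

2.656 bits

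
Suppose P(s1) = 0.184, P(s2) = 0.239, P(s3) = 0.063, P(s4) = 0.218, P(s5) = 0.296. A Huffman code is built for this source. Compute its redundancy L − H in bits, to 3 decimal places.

0.054 bits

Entropy H = −Σ p log₂ p ≈ 2.1931 bits.
Huffman merges: 63/1000+23/125→247/1000; 109/500+239/1000→457/1000; 247/1000+37/125→543/1000; 457/1000+543/1000→1. L = 2247/1000 ≈ 2.2470.
L − H = 2.2470 − 2.1931 = 0.054 bits.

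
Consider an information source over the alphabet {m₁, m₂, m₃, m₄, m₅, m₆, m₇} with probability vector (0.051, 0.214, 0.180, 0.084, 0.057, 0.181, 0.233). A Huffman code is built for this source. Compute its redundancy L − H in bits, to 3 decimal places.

Entropy H = −Σ p log₂ p ≈ 2.6120 bits.
Huffman merges: 51/1000+57/1000→27/250; 21/250+27/250→24/125; 9/50+181/1000→361/1000; 24/125+107/500→203/500; 233/1000+361/1000→297/500; 203/500+297/500→1. L = 2661/1000 ≈ 2.6610.
L − H = 2.6610 − 2.6120 = 0.049 bits.

0.049 bits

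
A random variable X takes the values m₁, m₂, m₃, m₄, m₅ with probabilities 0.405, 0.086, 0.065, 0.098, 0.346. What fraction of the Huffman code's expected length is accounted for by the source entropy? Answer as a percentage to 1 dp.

97.6%

Entropy H = −Σ p log₂ p ≈ 1.9470 bits.
Huffman merges: 13/200+43/500→151/1000; 49/500+151/1000→249/1000; 249/1000+173/500→119/200; 81/200+119/200→1. L = 399/200 ≈ 1.9950.
Efficiency = H/L = 1.9470/1.9950 = 97.6%.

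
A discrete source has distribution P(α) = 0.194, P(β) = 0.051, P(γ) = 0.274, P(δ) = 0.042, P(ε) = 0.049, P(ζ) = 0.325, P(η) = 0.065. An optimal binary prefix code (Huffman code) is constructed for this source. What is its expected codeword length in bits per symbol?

Repeatedly combine the two least-probable nodes; the expected code length is the sum of the merged weights.
merge 21/500 + 49/1000 → 91/1000
merge 51/1000 + 13/200 → 29/250
merge 91/1000 + 29/250 → 207/1000
merge 97/500 + 207/1000 → 401/1000
merge 137/500 + 13/40 → 599/1000
merge 401/1000 + 599/1000 → 1
L = 91/1000 + 29/250 + 207/1000 + 401/1000 + 599/1000 + 1 = 1207/500 = 2.414 bits/symbol.

2.414 bits/symbol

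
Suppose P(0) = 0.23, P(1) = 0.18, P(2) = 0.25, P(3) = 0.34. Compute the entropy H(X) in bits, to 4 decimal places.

H = −Σ pᵢ log₂ pᵢ.
−0.23·log₂(0.23) = 0.4877
−0.18·log₂(0.18) = 0.4453
−0.25·log₂(0.25) = 0.5000
−0.34·log₂(0.34) = 0.5292
Sum ≈ 1.9621 → 1.9621 bits.

1.9621 bits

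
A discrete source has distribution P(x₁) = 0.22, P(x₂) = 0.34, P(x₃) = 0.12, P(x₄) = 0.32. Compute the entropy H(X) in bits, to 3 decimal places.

H = −Σ pᵢ log₂ pᵢ.
−0.22·log₂(0.22) = 0.4806
−0.34·log₂(0.34) = 0.5292
−0.12·log₂(0.12) = 0.3671
−0.32·log₂(0.32) = 0.5260
Sum ≈ 1.9028 → 1.903 bits.

1.903 bits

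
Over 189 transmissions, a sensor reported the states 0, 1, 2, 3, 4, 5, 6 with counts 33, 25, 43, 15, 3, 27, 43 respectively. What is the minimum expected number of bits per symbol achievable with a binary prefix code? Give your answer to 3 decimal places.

2.640 bits/symbol

Probabilities are the counts divided by 189.
Repeatedly combine the two least-probable nodes; the expected code length is the sum of the merged weights.
merge 1/63 + 5/63 → 2/21
merge 2/21 + 25/189 → 43/189
merge 1/7 + 11/63 → 20/63
merge 43/189 + 43/189 → 86/189
merge 43/189 + 20/63 → 103/189
merge 86/189 + 103/189 → 1
L = 2/21 + 43/189 + 20/63 + 86/189 + 103/189 + 1 = 499/189 ≈ 2.640 bits/symbol.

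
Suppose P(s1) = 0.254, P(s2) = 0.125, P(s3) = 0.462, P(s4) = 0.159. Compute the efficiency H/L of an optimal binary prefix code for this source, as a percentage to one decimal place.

99.5%

Entropy H = −Σ p log₂ p ≈ 1.8137 bits.
Huffman merges: 1/8+159/1000→71/250; 127/500+71/250→269/500; 231/500+269/500→1. L = 911/500 ≈ 1.8220.
Efficiency = H/L = 1.8137/1.8220 = 99.5%.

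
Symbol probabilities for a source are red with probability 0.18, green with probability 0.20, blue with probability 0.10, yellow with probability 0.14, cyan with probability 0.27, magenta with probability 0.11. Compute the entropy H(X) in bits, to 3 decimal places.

H = −Σ pᵢ log₂ pᵢ.
−0.18·log₂(0.18) = 0.4453
−0.20·log₂(0.20) = 0.4644
−0.10·log₂(0.10) = 0.3322
−0.14·log₂(0.14) = 0.3971
−0.27·log₂(0.27) = 0.5100
−0.11·log₂(0.11) = 0.3503
Sum ≈ 2.4993 → 2.499 bits.

2.499 bits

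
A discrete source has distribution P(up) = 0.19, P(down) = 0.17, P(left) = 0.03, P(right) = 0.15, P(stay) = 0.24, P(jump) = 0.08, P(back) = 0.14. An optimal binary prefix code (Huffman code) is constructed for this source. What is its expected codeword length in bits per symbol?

2.68 bits/symbol

Repeatedly combine the two least-probable nodes; the expected code length is the sum of the merged weights.
merge 3/100 + 2/25 → 11/100
merge 11/100 + 7/50 → 1/4
merge 3/20 + 17/100 → 8/25
merge 19/100 + 6/25 → 43/100
merge 1/4 + 8/25 → 57/100
merge 43/100 + 57/100 → 1
L = 11/100 + 1/4 + 8/25 + 43/100 + 57/100 + 1 = 67/25 = 2.68 bits/symbol.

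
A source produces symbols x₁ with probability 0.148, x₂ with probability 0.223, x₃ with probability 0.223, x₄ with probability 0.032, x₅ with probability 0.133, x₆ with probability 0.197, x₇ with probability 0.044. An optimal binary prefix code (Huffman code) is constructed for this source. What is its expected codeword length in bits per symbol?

Repeatedly combine the two least-probable nodes; the expected code length is the sum of the merged weights.
merge 4/125 + 11/250 → 19/250
merge 19/250 + 133/1000 → 209/1000
merge 37/250 + 197/1000 → 69/200
merge 209/1000 + 223/1000 → 54/125
merge 223/1000 + 69/200 → 71/125
merge 54/125 + 71/125 → 1
L = 19/250 + 209/1000 + 69/200 + 54/125 + 71/125 + 1 = 263/100 = 2.63 bits/symbol.

2.63 bits/symbol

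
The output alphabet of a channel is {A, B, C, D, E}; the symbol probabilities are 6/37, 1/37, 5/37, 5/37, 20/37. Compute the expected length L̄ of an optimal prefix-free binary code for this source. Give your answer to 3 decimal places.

1.919 bits/symbol

Repeatedly combine the two least-probable nodes; the expected code length is the sum of the merged weights.
merge 1/37 + 5/37 → 6/37
merge 5/37 + 6/37 → 11/37
merge 6/37 + 11/37 → 17/37
merge 17/37 + 20/37 → 1
L = 6/37 + 11/37 + 17/37 + 1 = 71/37 ≈ 1.919 bits/symbol.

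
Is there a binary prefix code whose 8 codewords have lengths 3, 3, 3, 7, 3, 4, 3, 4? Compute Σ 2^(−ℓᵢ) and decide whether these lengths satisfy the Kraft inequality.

0.7578125; yes

With common denominator 2^7 = 128: Σ 2^(−ℓᵢ) = 16/128 + 16/128 + 16/128 + 1/128 + 16/128 + 8/128 + 16/128 + 8/128 = 97/128 = 0.7578125.
Kraft's inequality requires Σ ≤ 1; here Σ = 0.7578125 ≤ 1, so such a prefix code exists.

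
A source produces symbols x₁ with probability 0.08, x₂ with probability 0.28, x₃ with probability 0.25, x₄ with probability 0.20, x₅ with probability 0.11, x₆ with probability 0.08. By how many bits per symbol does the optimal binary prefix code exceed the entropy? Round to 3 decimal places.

Entropy H = −Σ p log₂ p ≈ 2.4119 bits.
Huffman merges: 2/25+2/25→4/25; 11/100+4/25→27/100; 1/5+1/4→9/20; 27/100+7/25→11/20; 9/20+11/20→1. L = 243/100 ≈ 2.4300.
L − H = 2.4300 − 2.4119 = 0.018 bits.

0.018 bits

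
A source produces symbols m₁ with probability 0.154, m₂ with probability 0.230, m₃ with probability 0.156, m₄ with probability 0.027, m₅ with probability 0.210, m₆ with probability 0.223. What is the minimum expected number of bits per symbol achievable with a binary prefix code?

2.518 bits/symbol

Repeatedly combine the two least-probable nodes; the expected code length is the sum of the merged weights.
merge 27/1000 + 77/500 → 181/1000
merge 39/250 + 181/1000 → 337/1000
merge 21/100 + 223/1000 → 433/1000
merge 23/100 + 337/1000 → 567/1000
merge 433/1000 + 567/1000 → 1
L = 181/1000 + 337/1000 + 433/1000 + 567/1000 + 1 = 1259/500 = 2.518 bits/symbol.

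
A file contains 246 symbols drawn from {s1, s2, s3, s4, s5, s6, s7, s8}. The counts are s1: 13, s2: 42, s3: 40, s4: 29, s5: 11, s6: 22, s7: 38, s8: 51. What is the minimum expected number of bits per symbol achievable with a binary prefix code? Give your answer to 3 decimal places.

2.890 bits/symbol

Probabilities are the counts divided by 246.
Repeatedly combine the two least-probable nodes; the expected code length is the sum of the merged weights.
merge 11/246 + 13/246 → 4/41
merge 11/123 + 4/41 → 23/123
merge 29/246 + 19/123 → 67/246
merge 20/123 + 7/41 → 1/3
merge 23/123 + 17/82 → 97/246
merge 67/246 + 1/3 → 149/246
merge 97/246 + 149/246 → 1
L = 4/41 + 23/123 + 67/246 + 1/3 + 97/246 + 149/246 + 1 = 237/82 ≈ 2.890 bits/symbol.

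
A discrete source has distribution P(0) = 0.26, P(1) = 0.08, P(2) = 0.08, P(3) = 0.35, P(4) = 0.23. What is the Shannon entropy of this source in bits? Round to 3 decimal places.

2.106 bits

H = −Σ pᵢ log₂ pᵢ.
−0.26·log₂(0.26) = 0.5053
−0.08·log₂(0.08) = 0.2915
−0.08·log₂(0.08) = 0.2915
−0.35·log₂(0.35) = 0.5301
−0.23·log₂(0.23) = 0.4877
Sum ≈ 2.1061 → 2.106 bits.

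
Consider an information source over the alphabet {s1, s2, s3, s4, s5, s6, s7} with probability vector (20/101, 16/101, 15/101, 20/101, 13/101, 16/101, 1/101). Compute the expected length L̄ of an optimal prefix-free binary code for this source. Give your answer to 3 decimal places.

2.743 bits/symbol

Repeatedly combine the two least-probable nodes; the expected code length is the sum of the merged weights.
merge 1/101 + 13/101 → 14/101
merge 14/101 + 15/101 → 29/101
merge 16/101 + 16/101 → 32/101
merge 20/101 + 20/101 → 40/101
merge 29/101 + 32/101 → 61/101
merge 40/101 + 61/101 → 1
L = 14/101 + 29/101 + 32/101 + 40/101 + 61/101 + 1 = 277/101 ≈ 2.743 bits/symbol.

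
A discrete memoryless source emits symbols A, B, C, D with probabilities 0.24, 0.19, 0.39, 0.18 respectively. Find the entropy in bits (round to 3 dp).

H = −Σ pᵢ log₂ pᵢ.
−0.24·log₂(0.24) = 0.4941
−0.19·log₂(0.19) = 0.4552
−0.39·log₂(0.39) = 0.5298
−0.18·log₂(0.18) = 0.4453
Sum ≈ 1.9245 → 1.924 bits.

1.924 bits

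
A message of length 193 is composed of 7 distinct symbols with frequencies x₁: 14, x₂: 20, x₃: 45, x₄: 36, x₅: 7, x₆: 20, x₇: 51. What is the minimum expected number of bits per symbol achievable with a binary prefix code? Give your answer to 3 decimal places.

Probabilities are the counts divided by 193.
Repeatedly combine the two least-probable nodes; the expected code length is the sum of the merged weights.
merge 7/193 + 14/193 → 21/193
merge 20/193 + 20/193 → 40/193
merge 21/193 + 36/193 → 57/193
merge 40/193 + 45/193 → 85/193
merge 51/193 + 57/193 → 108/193
merge 85/193 + 108/193 → 1
L = 21/193 + 40/193 + 57/193 + 85/193 + 108/193 + 1 = 504/193 ≈ 2.611 bits/symbol.

2.611 bits/symbol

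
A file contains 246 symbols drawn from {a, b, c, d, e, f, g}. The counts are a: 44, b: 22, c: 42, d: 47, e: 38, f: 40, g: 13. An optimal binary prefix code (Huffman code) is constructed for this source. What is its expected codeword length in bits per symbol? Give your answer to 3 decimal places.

Probabilities are the counts divided by 246.
Repeatedly combine the two least-probable nodes; the expected code length is the sum of the merged weights.
merge 13/246 + 11/123 → 35/246
merge 35/246 + 19/123 → 73/246
merge 20/123 + 7/41 → 1/3
merge 22/123 + 47/246 → 91/246
merge 73/246 + 1/3 → 155/246
merge 91/246 + 155/246 → 1
L = 35/246 + 73/246 + 1/3 + 91/246 + 155/246 + 1 = 341/123 ≈ 2.772 bits/symbol.

2.772 bits/symbol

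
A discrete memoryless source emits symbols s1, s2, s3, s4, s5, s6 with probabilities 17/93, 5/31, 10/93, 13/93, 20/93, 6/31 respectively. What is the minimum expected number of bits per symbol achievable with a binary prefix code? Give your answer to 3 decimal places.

2.591 bits/symbol

Repeatedly combine the two least-probable nodes; the expected code length is the sum of the merged weights.
merge 10/93 + 13/93 → 23/93
merge 5/31 + 17/93 → 32/93
merge 6/31 + 20/93 → 38/93
merge 23/93 + 32/93 → 55/93
merge 38/93 + 55/93 → 1
L = 23/93 + 32/93 + 38/93 + 55/93 + 1 = 241/93 ≈ 2.591 bits/symbol.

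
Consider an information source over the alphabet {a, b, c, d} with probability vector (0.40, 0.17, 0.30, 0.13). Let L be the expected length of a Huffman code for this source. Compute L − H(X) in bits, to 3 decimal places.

Entropy H = −Σ p log₂ p ≈ 1.8671 bits.
Huffman merges: 13/100+17/100→3/10; 3/10+3/10→3/5; 2/5+3/5→1. L = 19/10 ≈ 1.9000.
L − H = 1.9000 − 1.8671 = 0.033 bits.

0.033 bits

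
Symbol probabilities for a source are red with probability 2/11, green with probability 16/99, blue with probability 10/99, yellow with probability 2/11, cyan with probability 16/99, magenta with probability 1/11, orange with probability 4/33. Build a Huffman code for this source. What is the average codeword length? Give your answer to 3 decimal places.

2.818 bits/symbol

Repeatedly combine the two least-probable nodes; the expected code length is the sum of the merged weights.
merge 1/11 + 10/99 → 19/99
merge 4/33 + 16/99 → 28/99
merge 16/99 + 2/11 → 34/99
merge 2/11 + 19/99 → 37/99
merge 28/99 + 34/99 → 62/99
merge 37/99 + 62/99 → 1
L = 19/99 + 28/99 + 34/99 + 37/99 + 62/99 + 1 = 31/11 ≈ 2.818 bits/symbol.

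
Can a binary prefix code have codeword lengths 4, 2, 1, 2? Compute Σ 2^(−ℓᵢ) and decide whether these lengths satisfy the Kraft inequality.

1.0625; no

With common denominator 2^4 = 16: Σ 2^(−ℓᵢ) = 1/16 + 4/16 + 8/16 + 4/16 = 17/16 = 1.0625.
Kraft's inequality requires Σ ≤ 1; here Σ = 1.0625 > 1, so no such prefix code exists.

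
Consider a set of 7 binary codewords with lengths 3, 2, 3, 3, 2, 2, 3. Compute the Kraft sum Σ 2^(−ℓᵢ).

With common denominator 2^3 = 8: Σ 2^(−ℓᵢ) = 1/8 + 2/8 + 1/8 + 1/8 + 2/8 + 2/8 + 1/8 = 10/8 = 1.25.

1.25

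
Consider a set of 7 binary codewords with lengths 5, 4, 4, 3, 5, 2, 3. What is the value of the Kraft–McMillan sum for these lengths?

0.6875

With common denominator 2^5 = 32: Σ 2^(−ℓᵢ) = 1/32 + 2/32 + 2/32 + 4/32 + 1/32 + 8/32 + 4/32 = 22/32 = 0.6875.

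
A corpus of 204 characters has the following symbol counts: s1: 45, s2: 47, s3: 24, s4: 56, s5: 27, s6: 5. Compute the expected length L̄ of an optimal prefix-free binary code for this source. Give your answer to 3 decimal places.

Probabilities are the counts divided by 204.
Repeatedly combine the two least-probable nodes; the expected code length is the sum of the merged weights.
merge 5/204 + 2/17 → 29/204
merge 9/68 + 29/204 → 14/51
merge 15/68 + 47/204 → 23/51
merge 14/51 + 14/51 → 28/51
merge 23/51 + 28/51 → 1
L = 29/204 + 14/51 + 23/51 + 28/51 + 1 = 29/12 ≈ 2.417 bits/symbol.

2.417 bits/symbol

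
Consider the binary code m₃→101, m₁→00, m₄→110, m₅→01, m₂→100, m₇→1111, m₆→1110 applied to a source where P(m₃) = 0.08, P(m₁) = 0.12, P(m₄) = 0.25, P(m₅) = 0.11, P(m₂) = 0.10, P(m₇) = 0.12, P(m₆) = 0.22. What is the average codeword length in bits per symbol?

3.11 bits/symbol

L̄ = Σ pᵢ·ℓᵢ = 0.08·3 + 0.12·2 + 0.25·3 + 0.11·2 + 0.10·3 + 0.12·4 + 0.22·4 = 3.11 bits/symbol.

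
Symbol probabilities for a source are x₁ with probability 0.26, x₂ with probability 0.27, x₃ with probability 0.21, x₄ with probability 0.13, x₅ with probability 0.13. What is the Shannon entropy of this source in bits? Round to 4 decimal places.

2.2534 bits

H = −Σ pᵢ log₂ pᵢ.
−0.26·log₂(0.26) = 0.5053
−0.27·log₂(0.27) = 0.5100
−0.21·log₂(0.21) = 0.4728
−0.13·log₂(0.13) = 0.3826
−0.13·log₂(0.13) = 0.3826
Sum ≈ 2.2534 → 2.2534 bits.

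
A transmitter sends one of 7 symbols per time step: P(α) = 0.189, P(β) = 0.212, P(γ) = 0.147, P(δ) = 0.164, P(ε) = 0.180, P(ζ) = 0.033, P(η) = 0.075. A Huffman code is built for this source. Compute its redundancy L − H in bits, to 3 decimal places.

0.056 bits

Entropy H = −Σ p log₂ p ≈ 2.6511 bits.
Huffman merges: 33/1000+3/40→27/250; 27/250+147/1000→51/200; 41/250+9/50→43/125; 189/1000+53/250→401/1000; 51/200+43/125→599/1000; 401/1000+599/1000→1. L = 2707/1000 ≈ 2.7070.
L − H = 2.7070 − 2.6511 = 0.056 bits.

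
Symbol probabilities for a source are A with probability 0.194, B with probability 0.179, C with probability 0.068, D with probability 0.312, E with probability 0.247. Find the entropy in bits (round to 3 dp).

2.190 bits

H = −Σ pᵢ log₂ pᵢ.
−0.194·log₂(0.194) = 0.4590
−0.179·log₂(0.179) = 0.4443
−0.068·log₂(0.068) = 0.2637
−0.312·log₂(0.312) = 0.5243
−0.247·log₂(0.247) = 0.4983
Sum ≈ 2.1896 → 2.190 bits.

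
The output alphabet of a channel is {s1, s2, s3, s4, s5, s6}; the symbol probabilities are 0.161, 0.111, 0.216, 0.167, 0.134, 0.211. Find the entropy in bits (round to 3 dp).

2.547 bits

H = −Σ pᵢ log₂ pᵢ.
−0.161·log₂(0.161) = 0.4242
−0.111·log₂(0.111) = 0.3520
−0.216·log₂(0.216) = 0.4776
−0.167·log₂(0.167) = 0.4312
−0.134·log₂(0.134) = 0.3886
−0.211·log₂(0.211) = 0.4736
Sum ≈ 2.5472 → 2.547 bits.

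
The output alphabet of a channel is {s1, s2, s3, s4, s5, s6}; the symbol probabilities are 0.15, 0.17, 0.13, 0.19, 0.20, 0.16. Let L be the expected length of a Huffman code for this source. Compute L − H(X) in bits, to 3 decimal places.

0.040 bits

Entropy H = −Σ p log₂ p ≈ 2.5704 bits.
Huffman merges: 13/100+3/20→7/25; 4/25+17/100→33/100; 19/100+1/5→39/100; 7/25+33/100→61/100; 39/100+61/100→1. L = 261/100 ≈ 2.6100.
L − H = 2.6100 − 2.5704 = 0.040 bits.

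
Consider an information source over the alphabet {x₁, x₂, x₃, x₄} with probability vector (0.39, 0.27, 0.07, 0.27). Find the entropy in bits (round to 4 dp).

H = −Σ pᵢ log₂ pᵢ.
−0.39·log₂(0.39) = 0.5298
−0.27·log₂(0.27) = 0.5100
−0.07·log₂(0.07) = 0.2686
−0.27·log₂(0.27) = 0.5100
Sum ≈ 1.8184 → 1.8184 bits.

1.8184 bits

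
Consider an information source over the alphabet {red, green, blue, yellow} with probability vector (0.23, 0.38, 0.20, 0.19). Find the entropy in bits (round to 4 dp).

1.9377 bits

H = −Σ pᵢ log₂ pᵢ.
−0.23·log₂(0.23) = 0.4877
−0.38·log₂(0.38) = 0.5305
−0.20·log₂(0.20) = 0.4644
−0.19·log₂(0.19) = 0.4552
Sum ≈ 1.9377 → 1.9377 bits.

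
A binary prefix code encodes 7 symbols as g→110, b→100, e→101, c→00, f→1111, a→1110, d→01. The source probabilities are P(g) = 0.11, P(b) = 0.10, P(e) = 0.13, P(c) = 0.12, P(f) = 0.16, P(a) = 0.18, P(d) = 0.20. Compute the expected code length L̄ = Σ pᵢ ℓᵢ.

L̄ = Σ pᵢ·ℓᵢ = 0.11·3 + 0.10·3 + 0.13·3 + 0.12·2 + 0.16·4 + 0.18·4 + 0.20·2 = 3.02 bits/symbol.

3.02 bits/symbol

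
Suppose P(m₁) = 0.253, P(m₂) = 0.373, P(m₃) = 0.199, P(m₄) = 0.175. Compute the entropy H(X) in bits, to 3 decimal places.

1.936 bits

H = −Σ pᵢ log₂ pᵢ.
−0.253·log₂(0.253) = 0.5016
−0.373·log₂(0.373) = 0.5307
−0.199·log₂(0.199) = 0.4635
−0.175·log₂(0.175) = 0.4401
Sum ≈ 1.9359 → 1.936 bits.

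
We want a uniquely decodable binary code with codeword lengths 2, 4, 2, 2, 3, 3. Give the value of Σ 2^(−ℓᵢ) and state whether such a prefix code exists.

With common denominator 2^4 = 16: Σ 2^(−ℓᵢ) = 4/16 + 1/16 + 4/16 + 4/16 + 2/16 + 2/16 = 17/16 = 1.0625.
Kraft's inequality requires Σ ≤ 1; here Σ = 1.0625 > 1, so no such prefix code exists.

1.0625; no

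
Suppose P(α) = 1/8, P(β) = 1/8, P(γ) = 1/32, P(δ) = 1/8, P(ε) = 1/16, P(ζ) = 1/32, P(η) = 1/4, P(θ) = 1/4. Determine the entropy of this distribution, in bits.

2.6875 bits

Each probability is a power of 1/2, so log₂(1/p) is an integer.
H = Σ p·log₂(1/p) = 1/8·3 + 1/8·3 + 1/32·5 + 1/8·3 + 1/16·4 + 1/32·5 + 1/4·2 + 1/4·2 = 2.6875 bits.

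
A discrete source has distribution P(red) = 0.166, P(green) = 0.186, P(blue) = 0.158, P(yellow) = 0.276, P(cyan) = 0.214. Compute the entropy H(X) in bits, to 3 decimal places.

H = −Σ pᵢ log₂ pᵢ.
−0.166·log₂(0.166) = 0.4301
−0.186·log₂(0.186) = 0.4514
−0.158·log₂(0.158) = 0.4206
−0.276·log₂(0.276) = 0.5126
−0.214·log₂(0.214) = 0.4760
Sum ≈ 2.2906 → 2.291 bits.

2.291 bits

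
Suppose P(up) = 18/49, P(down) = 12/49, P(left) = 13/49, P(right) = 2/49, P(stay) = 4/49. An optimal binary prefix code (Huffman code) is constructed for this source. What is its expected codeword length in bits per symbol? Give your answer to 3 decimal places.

Repeatedly combine the two least-probable nodes; the expected code length is the sum of the merged weights.
merge 2/49 + 4/49 → 6/49
merge 6/49 + 12/49 → 18/49
merge 13/49 + 18/49 → 31/49
merge 18/49 + 31/49 → 1
L = 6/49 + 18/49 + 31/49 + 1 = 104/49 ≈ 2.122 bits/symbol.

2.122 bits/symbol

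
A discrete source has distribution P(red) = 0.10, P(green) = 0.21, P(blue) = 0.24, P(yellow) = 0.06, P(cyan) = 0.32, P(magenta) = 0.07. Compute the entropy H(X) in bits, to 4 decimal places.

H = −Σ pᵢ log₂ pᵢ.
−0.10·log₂(0.10) = 0.3322
−0.21·log₂(0.21) = 0.4728
−0.24·log₂(0.24) = 0.4941
−0.06·log₂(0.06) = 0.2435
−0.32·log₂(0.32) = 0.5260
−0.07·log₂(0.07) = 0.2686
Sum ≈ 2.3373 → 2.3373 bits.

2.3373 bits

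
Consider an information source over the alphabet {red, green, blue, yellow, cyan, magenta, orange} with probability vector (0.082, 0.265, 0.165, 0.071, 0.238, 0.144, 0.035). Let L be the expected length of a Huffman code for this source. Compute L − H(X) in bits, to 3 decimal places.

Entropy H = −Σ p log₂ p ≈ 2.5682 bits.
Huffman merges: 7/200+71/1000→53/500; 41/500+53/500→47/250; 18/125+33/200→309/1000; 47/250+119/500→213/500; 53/200+309/1000→287/500; 213/500+287/500→1. L = 2603/1000 ≈ 2.6030.
L − H = 2.6030 − 2.5682 = 0.035 bits.

0.035 bits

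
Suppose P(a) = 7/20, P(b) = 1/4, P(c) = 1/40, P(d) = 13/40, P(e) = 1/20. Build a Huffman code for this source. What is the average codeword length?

Repeatedly combine the two least-probable nodes; the expected code length is the sum of the merged weights.
merge 1/40 + 1/20 → 3/40
merge 3/40 + 1/4 → 13/40
merge 13/40 + 13/40 → 13/20
merge 7/20 + 13/20 → 1
L = 3/40 + 13/40 + 13/20 + 1 = 41/20 = 2.05 bits/symbol.

2.05 bits/symbol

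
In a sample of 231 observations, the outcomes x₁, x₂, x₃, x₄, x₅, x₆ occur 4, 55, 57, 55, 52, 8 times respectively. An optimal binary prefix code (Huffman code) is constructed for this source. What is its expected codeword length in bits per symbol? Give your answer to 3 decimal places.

2.329 bits/symbol

Probabilities are the counts divided by 231.
Repeatedly combine the two least-probable nodes; the expected code length is the sum of the merged weights.
merge 4/231 + 8/231 → 4/77
merge 4/77 + 52/231 → 64/231
merge 5/21 + 5/21 → 10/21
merge 19/77 + 64/231 → 11/21
merge 10/21 + 11/21 → 1
L = 4/77 + 64/231 + 10/21 + 11/21 + 1 = 538/231 ≈ 2.329 bits/symbol.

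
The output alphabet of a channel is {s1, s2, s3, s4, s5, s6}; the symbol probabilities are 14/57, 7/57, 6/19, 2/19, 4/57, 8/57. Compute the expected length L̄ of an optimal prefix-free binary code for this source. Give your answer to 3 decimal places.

Repeatedly combine the two least-probable nodes; the expected code length is the sum of the merged weights.
merge 4/57 + 2/19 → 10/57
merge 7/57 + 8/57 → 5/19
merge 10/57 + 14/57 → 8/19
merge 5/19 + 6/19 → 11/19
merge 8/19 + 11/19 → 1
L = 10/57 + 5/19 + 8/19 + 11/19 + 1 = 139/57 ≈ 2.439 bits/symbol.

2.439 bits/symbol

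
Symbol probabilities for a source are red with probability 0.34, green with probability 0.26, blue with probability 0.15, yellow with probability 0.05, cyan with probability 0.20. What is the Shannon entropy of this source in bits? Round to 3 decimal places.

2.125 bits

H = −Σ pᵢ log₂ pᵢ.
−0.34·log₂(0.34) = 0.5292
−0.26·log₂(0.26) = 0.5053
−0.15·log₂(0.15) = 0.4105
−0.05·log₂(0.05) = 0.2161
−0.20·log₂(0.20) = 0.4644
Sum ≈ 2.1255 → 2.125 bits.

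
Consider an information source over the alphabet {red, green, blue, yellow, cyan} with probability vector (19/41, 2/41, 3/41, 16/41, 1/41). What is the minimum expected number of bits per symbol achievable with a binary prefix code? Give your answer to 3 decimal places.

Repeatedly combine the two least-probable nodes; the expected code length is the sum of the merged weights.
merge 1/41 + 2/41 → 3/41
merge 3/41 + 3/41 → 6/41
merge 6/41 + 16/41 → 22/41
merge 19/41 + 22/41 → 1
L = 3/41 + 6/41 + 22/41 + 1 = 72/41 ≈ 1.756 bits/symbol.

1.756 bits/symbol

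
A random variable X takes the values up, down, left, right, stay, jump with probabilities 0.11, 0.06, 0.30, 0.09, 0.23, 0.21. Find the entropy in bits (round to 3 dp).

2.388 bits

H = −Σ pᵢ log₂ pᵢ.
−0.11·log₂(0.11) = 0.3503
−0.06·log₂(0.06) = 0.2435
−0.30·log₂(0.30) = 0.5211
−0.09·log₂(0.09) = 0.3127
−0.23·log₂(0.23) = 0.4877
−0.21·log₂(0.21) = 0.4728
Sum ≈ 2.3881 → 2.388 bits.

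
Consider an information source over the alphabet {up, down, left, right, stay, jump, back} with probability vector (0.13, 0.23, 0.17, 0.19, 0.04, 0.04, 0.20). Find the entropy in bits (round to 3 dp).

2.596 bits

H = −Σ pᵢ log₂ pᵢ.
−0.13·log₂(0.13) = 0.3826
−0.23·log₂(0.23) = 0.4877
−0.17·log₂(0.17) = 0.4346
−0.19·log₂(0.19) = 0.4552
−0.04·log₂(0.04) = 0.1858
−0.04·log₂(0.04) = 0.1858
−0.20·log₂(0.20) = 0.4644
Sum ≈ 2.5960 → 2.596 bits.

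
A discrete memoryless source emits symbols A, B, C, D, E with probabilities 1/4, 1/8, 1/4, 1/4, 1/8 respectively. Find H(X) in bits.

Each probability is a power of 1/2, so log₂(1/p) is an integer.
H = Σ p·log₂(1/p) = 1/4·2 + 1/8·3 + 1/4·2 + 1/4·2 + 1/8·3 = 2.25 bits.

2.25 bits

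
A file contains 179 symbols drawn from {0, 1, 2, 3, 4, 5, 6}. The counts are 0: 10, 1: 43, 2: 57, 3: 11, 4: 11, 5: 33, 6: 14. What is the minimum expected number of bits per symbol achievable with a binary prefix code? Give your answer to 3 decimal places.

2.514 bits/symbol

Probabilities are the counts divided by 179.
Repeatedly combine the two least-probable nodes; the expected code length is the sum of the merged weights.
merge 10/179 + 11/179 → 21/179
merge 11/179 + 14/179 → 25/179
merge 21/179 + 25/179 → 46/179
merge 33/179 + 43/179 → 76/179
merge 46/179 + 57/179 → 103/179
merge 76/179 + 103/179 → 1
L = 21/179 + 25/179 + 46/179 + 76/179 + 103/179 + 1 = 450/179 ≈ 2.514 bits/symbol.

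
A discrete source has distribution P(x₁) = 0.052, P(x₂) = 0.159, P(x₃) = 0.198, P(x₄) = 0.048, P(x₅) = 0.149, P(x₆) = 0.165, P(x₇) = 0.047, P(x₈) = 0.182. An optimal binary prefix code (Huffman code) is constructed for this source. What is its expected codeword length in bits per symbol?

2.862 bits/symbol

Repeatedly combine the two least-probable nodes; the expected code length is the sum of the merged weights.
merge 47/1000 + 6/125 → 19/200
merge 13/250 + 19/200 → 147/1000
merge 147/1000 + 149/1000 → 37/125
merge 159/1000 + 33/200 → 81/250
merge 91/500 + 99/500 → 19/50
merge 37/125 + 81/250 → 31/50
merge 19/50 + 31/50 → 1
L = 19/200 + 147/1000 + 37/125 + 81/250 + 19/50 + 31/50 + 1 = 1431/500 = 2.862 bits/symbol.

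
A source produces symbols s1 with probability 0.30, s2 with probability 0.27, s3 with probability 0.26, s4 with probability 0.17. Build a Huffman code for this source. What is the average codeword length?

2 bits/symbol

Repeatedly combine the two least-probable nodes; the expected code length is the sum of the merged weights.
merge 17/100 + 13/50 → 43/100
merge 27/100 + 3/10 → 57/100
merge 43/100 + 57/100 → 1
L = 43/100 + 57/100 + 1 = 2 bits/symbol.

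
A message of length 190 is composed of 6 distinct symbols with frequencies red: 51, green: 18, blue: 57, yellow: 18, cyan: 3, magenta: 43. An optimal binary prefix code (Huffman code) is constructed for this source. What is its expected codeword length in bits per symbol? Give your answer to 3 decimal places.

2.316 bits/symbol

Probabilities are the counts divided by 190.
Repeatedly combine the two least-probable nodes; the expected code length is the sum of the merged weights.
merge 3/190 + 9/95 → 21/190
merge 9/95 + 21/190 → 39/190
merge 39/190 + 43/190 → 41/95
merge 51/190 + 3/10 → 54/95
merge 41/95 + 54/95 → 1
L = 21/190 + 39/190 + 41/95 + 54/95 + 1 = 44/19 ≈ 2.316 bits/symbol.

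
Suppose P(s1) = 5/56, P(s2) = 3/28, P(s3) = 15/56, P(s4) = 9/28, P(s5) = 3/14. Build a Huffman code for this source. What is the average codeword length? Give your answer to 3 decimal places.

Repeatedly combine the two least-probable nodes; the expected code length is the sum of the merged weights.
merge 5/56 + 3/28 → 11/56
merge 11/56 + 3/14 → 23/56
merge 15/56 + 9/28 → 33/56
merge 23/56 + 33/56 → 1
L = 11/56 + 23/56 + 33/56 + 1 = 123/56 ≈ 2.196 bits/symbol.

2.196 bits/symbol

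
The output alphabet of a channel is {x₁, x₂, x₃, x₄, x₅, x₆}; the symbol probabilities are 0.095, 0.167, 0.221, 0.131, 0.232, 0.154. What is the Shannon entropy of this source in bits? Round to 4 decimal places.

H = −Σ pᵢ log₂ pᵢ.
−0.095·log₂(0.095) = 0.3226
−0.167·log₂(0.167) = 0.4312
−0.221·log₂(0.221) = 0.4813
−0.131·log₂(0.131) = 0.3841
−0.232·log₂(0.232) = 0.4890
−0.154·log₂(0.154) = 0.4156
Sum ≈ 2.5239 → 2.5239 bits.

2.5239 bits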